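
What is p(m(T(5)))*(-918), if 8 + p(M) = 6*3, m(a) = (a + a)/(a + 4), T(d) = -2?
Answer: -9180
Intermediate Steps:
m(a) = 2*a/(4 + a) (m(a) = (2*a)/(4 + a) = 2*a/(4 + a))
p(M) = 10 (p(M) = -8 + 6*3 = -8 + 18 = 10)
p(m(T(5)))*(-918) = 10*(-918) = -9180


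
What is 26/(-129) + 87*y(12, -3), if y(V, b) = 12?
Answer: 134650/129 ≈ 1043.8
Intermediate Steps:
26/(-129) + 87*y(12, -3) = 26/(-129) + 87*12 = 26*(-1/129) + 1044 = -26/129 + 1044 = 134650/129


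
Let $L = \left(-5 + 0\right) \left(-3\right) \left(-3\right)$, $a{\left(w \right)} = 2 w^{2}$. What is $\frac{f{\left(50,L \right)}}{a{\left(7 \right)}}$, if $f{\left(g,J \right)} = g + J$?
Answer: $\frac{5}{98} \approx 0.05102$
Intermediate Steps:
$L = -45$ ($L = \left(-5\right) \left(-3\right) \left(-3\right) = 15 \left(-3\right) = -45$)
$f{\left(g,J \right)} = J + g$
$\frac{f{\left(50,L \right)}}{a{\left(7 \right)}} = \frac{-45 + 50}{2 \cdot 7^{2}} = \frac{5}{2 \cdot 49} = \frac{5}{98}$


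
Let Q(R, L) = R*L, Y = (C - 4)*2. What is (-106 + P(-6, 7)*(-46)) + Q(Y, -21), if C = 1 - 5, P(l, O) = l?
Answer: 506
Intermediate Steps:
C = -4
Y = -16 (Y = (-4 - 4)*2 = -8*2 = -16)
Q(R, L) = L*R
(-106 + P(-6, 7)*(-46)) + Q(Y, -21) = (-106 - 6*(-46)) - 21*(-16) = (-106 + 276) + 336 = 170 + 336 = 506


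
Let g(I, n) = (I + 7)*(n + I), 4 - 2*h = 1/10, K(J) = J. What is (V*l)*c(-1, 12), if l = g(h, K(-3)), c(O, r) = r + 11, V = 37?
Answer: -3198909/400 ≈ -7997.3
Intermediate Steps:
h = 39/20 (h = 2 - ½/10 = 2 - ½*⅒ = 2 - 1/20 = 39/20 ≈ 1.9500)
g(I, n) = (7 + I)*(I + n)
c(O, r) = 11 + r
l = -3759/400 (l = (39/20)² + 7*(39/20) + 7*(-3) + (39/20)*(-3) = 1521/400 + 273/20 - 21 - 117/20 = -3759/400 ≈ -9.3975)
(V*l)*c(-1, 12) = (37*(-3759/400))*(11 + 12) = -139083/400*23 = -3198909/400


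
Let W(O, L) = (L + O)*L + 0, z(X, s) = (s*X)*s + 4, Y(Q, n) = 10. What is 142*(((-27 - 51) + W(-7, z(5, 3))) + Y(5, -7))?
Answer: 282580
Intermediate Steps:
z(X, s) = 4 + X*s² (z(X, s) = (X*s)*s + 4 = X*s² + 4 = 4 + X*s²)
W(O, L) = L*(L + O) (W(O, L) = L*(L + O) + 0 = L*(L + O))
142*(((-27 - 51) + W(-7, z(5, 3))) + Y(5, -7)) = 142*(((-27 - 51) + (4 + 5*3²)*((4 + 5*3²) - 7)) + 10) = 142*((-78 + (4 + 5*9)*((4 + 5*9) - 7)) + 10) = 142*((-78 + (4 + 45)*((4 + 45) - 7)) + 10) = 142*((-78 + 49*(49 - 7)) + 10) = 142*((-78 + 49*42) + 10) = 142*((-78 + 2058) + 10) = 142*(1980 + 10) = 142*1990 = 282580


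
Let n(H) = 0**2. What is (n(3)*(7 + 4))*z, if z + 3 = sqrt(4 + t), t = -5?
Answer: 0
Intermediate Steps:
n(H) = 0
z = -3 + I (z = -3 + sqrt(4 - 5) = -3 + sqrt(-1) = -3 + I ≈ -3.0 + 1.0*I)
(n(3)*(7 + 4))*z = (0*(7 + 4))*(-3 + I) = (0*11)*(-3 + I) = 0*(-3 + I) = 0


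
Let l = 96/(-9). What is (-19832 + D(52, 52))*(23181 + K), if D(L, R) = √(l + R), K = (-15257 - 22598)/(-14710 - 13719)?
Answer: -13070289595328/28429 + 1318101008*√93/85287 ≈ -4.5960e+8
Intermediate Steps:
K = 37855/28429 (K = -37855/(-28429) = -37855*(-1/28429) = 37855/28429 ≈ 1.3316)
l = -32/3 (l = 96*(-⅑) = -32/3 ≈ -10.667)
D(L, R) = √(-32/3 + R)
(-19832 + D(52, 52))*(23181 + K) = (-19832 + √(-96 + 9*52)/3)*(23181 + 37855/28429) = (-19832 + √(-96 + 468)/3)*(659050504/28429) = (-19832 + √372/3)*(659050504/28429) = (-19832 + (2*√93)/3)*(659050504/28429) = (-19832 + 2*√93/3)*(659050504/28429) = -13070289595328/28429 + 1318101008*√93/85287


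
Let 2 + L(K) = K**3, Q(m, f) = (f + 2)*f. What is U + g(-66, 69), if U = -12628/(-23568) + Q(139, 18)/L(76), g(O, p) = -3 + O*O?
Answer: 5630069340631/1293217404 ≈ 4353.5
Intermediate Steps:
g(O, p) = -3 + O**2
Q(m, f) = f*(2 + f) (Q(m, f) = (2 + f)*f = f*(2 + f))
L(K) = -2 + K**3
U = 693981019/1293217404 (U = -12628/(-23568) + (18*(2 + 18))/(-2 + 76**3) = -12628*(-1/23568) + (18*20)/(-2 + 438976) = 3157/5892 + 360/438974 = 3157/5892 + 360*(1/438974) = 3157/5892 + 180/219487 = 693981019/1293217404 ≈ 0.53663)
U + g(-66, 69) = 693981019/1293217404 + (-3 + (-66)**2) = 693981019/1293217404 + (-3 + 4356) = 693981019/1293217404 + 4353 = 5630069340631/1293217404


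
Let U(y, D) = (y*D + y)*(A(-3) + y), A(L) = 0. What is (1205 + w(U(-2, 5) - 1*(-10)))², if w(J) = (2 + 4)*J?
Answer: 1985281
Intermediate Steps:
U(y, D) = y*(y + D*y) (U(y, D) = (y*D + y)*(0 + y) = (D*y + y)*y = (y + D*y)*y = y*(y + D*y))
w(J) = 6*J
(1205 + w(U(-2, 5) - 1*(-10)))² = (1205 + 6*((-2)²*(1 + 5) - 1*(-10)))² = (1205 + 6*(4*6 + 10))² = (1205 + 6*(24 + 10))² = (1205 + 6*34)² = (1205 + 204)² = 1409² = 1985281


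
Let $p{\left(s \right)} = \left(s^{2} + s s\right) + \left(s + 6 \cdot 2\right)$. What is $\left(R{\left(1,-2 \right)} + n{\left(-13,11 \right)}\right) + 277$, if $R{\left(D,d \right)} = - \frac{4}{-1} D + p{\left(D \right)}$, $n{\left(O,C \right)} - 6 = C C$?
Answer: $423$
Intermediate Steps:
$n{\left(O,C \right)} = 6 + C^{2}$ ($n{\left(O,C \right)} = 6 + C C = 6 + C^{2}$)
$p{\left(s \right)} = 12 + s + 2 s^{2}$ ($p{\left(s \right)} = \left(s^{2} + s^{2}\right) + \left(s + 12\right) = 2 s^{2} + \left(12 + s\right) = 12 + s + 2 s^{2}$)
$R{\left(D,d \right)} = 12 + 2 D^{2} + 5 D$ ($R{\left(D,d \right)} = - \frac{4}{-1} D + \left(12 + D + 2 D^{2}\right) = \left(-4\right) \left(-1\right) D + \left(12 + D + 2 D^{2}\right) = 4 D + \left(12 + D + 2 D^{2}\right) = 12 + 2 D^{2} + 5 D$)
$\left(R{\left(1,-2 \right)} + n{\left(-13,11 \right)}\right) + 277 = \left(\left(12 + 2 \cdot 1^{2} + 5 \cdot 1\right) + \left(6 + 11^{2}\right)\right) + 277 = \left(\left(12 + 2 \cdot 1 + 5\right) + \left(6 + 121\right)\right) + 277 = \left(\left(12 + 2 + 5\right) + 127\right) + 277 = \left(19 + 127\right) + 277 = 146 + 277 = 423$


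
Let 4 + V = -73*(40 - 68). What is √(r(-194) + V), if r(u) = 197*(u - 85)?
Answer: I*√52923 ≈ 230.05*I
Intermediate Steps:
r(u) = -16745 + 197*u (r(u) = 197*(-85 + u) = -16745 + 197*u)
V = 2040 (V = -4 - 73*(40 - 68) = -4 - 73*(-28) = -4 + 2044 = 2040)
√(r(-194) + V) = √((-16745 + 197*(-194)) + 2040) = √((-16745 - 38218) + 2040) = √(-54963 + 2040) = √(-52923) = I*√52923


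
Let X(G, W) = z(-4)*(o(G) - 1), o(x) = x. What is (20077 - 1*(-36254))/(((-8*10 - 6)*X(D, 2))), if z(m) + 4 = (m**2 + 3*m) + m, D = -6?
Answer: -56331/2408 ≈ -23.393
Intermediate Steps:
z(m) = -4 + m**2 + 4*m (z(m) = -4 + ((m**2 + 3*m) + m) = -4 + (m**2 + 4*m) = -4 + m**2 + 4*m)
X(G, W) = 4 - 4*G (X(G, W) = (-4 + (-4)**2 + 4*(-4))*(G - 1) = (-4 + 16 - 16)*(-1 + G) = -4*(-1 + G) = 4 - 4*G)
(20077 - 1*(-36254))/(((-8*10 - 6)*X(D, 2))) = (20077 - 1*(-36254))/(((-8*10 - 6)*(4 - 4*(-6)))) = (20077 + 36254)/(((-80 - 6)*(4 + 24))) = 56331/((-86*28)) = 56331/(-2408) = 56331*(-1/2408) = -56331/2408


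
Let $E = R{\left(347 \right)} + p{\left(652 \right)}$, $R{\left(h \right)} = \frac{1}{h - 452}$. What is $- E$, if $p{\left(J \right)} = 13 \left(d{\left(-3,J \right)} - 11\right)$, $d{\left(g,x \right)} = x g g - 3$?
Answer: $- \frac{7990709}{105} \approx -76102.0$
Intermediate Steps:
$R{\left(h \right)} = \frac{1}{-452 + h}$
$d{\left(g,x \right)} = -3 + x g^{2}$ ($d{\left(g,x \right)} = g x g - 3 = x g^{2} - 3 = -3 + x g^{2}$)
$p{\left(J \right)} = -182 + 117 J$ ($p{\left(J \right)} = 13 \left(\left(-3 + J \left(-3\right)^{2}\right) - 11\right) = 13 \left(\left(-3 + J 9\right) - 11\right) = 13 \left(\left(-3 + 9 J\right) - 11\right) = 13 \left(-14 + 9 J\right) = -182 + 117 J$)
$E = \frac{7990709}{105}$ ($E = \frac{1}{-452 + 347} + \left(-182 + 117 \cdot 652\right) = \frac{1}{-105} + \left(-182 + 76284\right) = - \frac{1}{105} + 76102 = \frac{7990709}{105} \approx 76102.0$)
$- E = \left(-1\right) \frac{7990709}{105} = - \frac{7990709}{105}$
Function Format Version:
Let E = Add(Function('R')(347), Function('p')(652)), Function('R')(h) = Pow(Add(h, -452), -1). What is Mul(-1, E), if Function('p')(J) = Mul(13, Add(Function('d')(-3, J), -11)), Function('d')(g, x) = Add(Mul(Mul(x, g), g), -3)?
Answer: Rational(-7990709, 105) ≈ -76102.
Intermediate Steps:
Function('R')(h) = Pow(Add(-452, h), -1)
Function('d')(g, x) = Add(-3, Mul(x, Pow(g, 2))) (Function('d')(g, x) = Add(Mul(Mul(g, x), g), -3) = Add(Mul(x, Pow(g, 2)), -3) = Add(-3, Mul(x, Pow(g, 2))))
Function('p')(J) = Add(-182, Mul(117, J)) (Function('p')(J) = Mul(13, Add(Add(-3, Mul(J, Pow(-3, 2))), -11)) = Mul(13, Add(Add(-3, Mul(J, 9)), -11)) = Mul(13, Add(Add(-3, Mul(9, J)), -11)) = Mul(13, Add(-14, Mul(9, J))) = Add(-182, Mul(117, J)))
E = Rational(7990709, 105) (E = Add(Pow(Add(-452, 347), -1), Add(-182, Mul(117, 652))) = Add(Pow(-105, -1), Add(-182, 76284)) = Add(Rational(-1, 105), 76102) = Rational(7990709, 105) ≈ 76102.)
Mul(-1, E) = Mul(-1, Rational(7990709, 105)) = Rational(-7990709, 105)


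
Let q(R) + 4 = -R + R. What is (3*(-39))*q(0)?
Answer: 468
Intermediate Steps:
q(R) = -4 (q(R) = -4 + (-R + R) = -4 + 0 = -4)
(3*(-39))*q(0) = (3*(-39))*(-4) = -117*(-4) = 468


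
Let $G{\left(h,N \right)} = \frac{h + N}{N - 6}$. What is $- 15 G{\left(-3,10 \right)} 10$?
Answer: $- \frac{525}{2} \approx -262.5$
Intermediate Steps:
$G{\left(h,N \right)} = \frac{N + h}{-6 + N}$
$- 15 G{\left(-3,10 \right)} 10 = - 15 \frac{10 - 3}{-6 + 10} \cdot 10 = - 15 \cdot \frac{1}{4} \cdot 7 \cdot 10 = \left(-15\right) \frac{7}{4} \cdot 10 = \left(- \frac{105}{4}\right) 10 = - \frac{525}{2}$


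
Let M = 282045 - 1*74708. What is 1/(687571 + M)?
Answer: 1/894908 ≈ 1.1174e-6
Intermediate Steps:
M = 207337 (M = 282045 - 74708 = 207337)
1/(687571 + M) = 1/(687571 + 207337) = 1/894908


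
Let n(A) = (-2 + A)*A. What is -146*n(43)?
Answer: -257398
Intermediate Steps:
n(A) = A*(-2 + A)
-146*n(43) = -6278*(-2 + 43) = -6278*41 = -146*1763 = -257398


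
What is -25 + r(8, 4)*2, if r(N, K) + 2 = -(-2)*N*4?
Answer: 99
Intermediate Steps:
r(N, K) = -2 + 8*N (r(N, K) = -2 - (-2)*N*4 = -2 + (2*N)*4 = -2 + 8*N)
-25 + r(8, 4)*2 = -25 + (-2 + 8*8)*2 = -25 + (-2 + 64)*2 = -25 + 62*2 = -25 + 124 = 99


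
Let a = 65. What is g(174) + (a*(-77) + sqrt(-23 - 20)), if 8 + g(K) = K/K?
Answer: -5012 + I*sqrt(43) ≈ -5012.0 + 6.5574*I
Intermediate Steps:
g(K) = -7 (g(K) = -8 + K/K = -8 + 1 = -7)
g(174) + (a*(-77) + sqrt(-23 - 20)) = -7 + (65*(-77) + sqrt(-23 - 20)) = -7 + (-5005 + sqrt(-43)) = -7 + (-5005 + I*sqrt(43)) = -5012 + I*sqrt(43)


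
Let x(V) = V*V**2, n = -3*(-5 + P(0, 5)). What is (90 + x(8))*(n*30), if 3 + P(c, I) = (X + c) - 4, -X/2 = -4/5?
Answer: 563472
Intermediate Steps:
X = 8/5 (X = -(-8)/5 = -2*(-4/5) = 8/5 ≈ 1.6000)
P(c, I) = -27/5 + c (P(c, I) = -3 + ((8/5 + c) - 4) = -3 + (-12/5 + c) = -27/5 + c)
n = 156/5 (n = -3*(-5 + (-27/5 + 0)) = -3*(-5 - 27/5) = -3*(-52/5) = 156/5 ≈ 31.200)
x(V) = V**3
(90 + x(8))*(n*30) = (90 + 8**3)*((156/5)*30) = (90 + 512)*936 = 602*936 = 563472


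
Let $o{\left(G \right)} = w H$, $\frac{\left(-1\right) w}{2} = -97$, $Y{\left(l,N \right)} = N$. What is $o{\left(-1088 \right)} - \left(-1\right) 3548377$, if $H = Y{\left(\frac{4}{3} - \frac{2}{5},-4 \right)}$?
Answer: $3547601$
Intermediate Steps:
$H = -4$
$w = 194$ ($w = \left(-2\right) \left(-97\right) = 194$)
$o{\left(G \right)} = -776$ ($o{\left(G \right)} = 194 \left(-4\right) = -776$)
$o{\left(-1088 \right)} - \left(-1\right) 3548377 = -776 - \left(-1\right) 3548377 = -776 - -3548377 = -776 + 3548377 = 3547601$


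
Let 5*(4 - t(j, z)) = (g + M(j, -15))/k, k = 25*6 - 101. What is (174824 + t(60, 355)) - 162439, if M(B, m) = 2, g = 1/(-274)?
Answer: 831673023/67130 ≈ 12389.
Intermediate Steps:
g = -1/274 ≈ -0.0036496
k = 49 (k = 150 - 101 = 49)
t(j, z) = 267973/67130 (t(j, z) = 4 - (-1/274 + 2)/(5*49) = 4 - 547/(1370*49) = 4 - ⅕*547/13426 = 4 - 547/67130 = 267973/67130)
(174824 + t(60, 355)) - 162439 = (174824 + 267973/67130) - 162439 = 11736203093/67130 - 162439 = 831673023/67130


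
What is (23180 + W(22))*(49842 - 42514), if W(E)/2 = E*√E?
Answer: 169863040 + 322432*√22 ≈ 1.7138e+8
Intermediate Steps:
W(E) = 2*E^(3/2) (W(E) = 2*(E*√E) = 2*E^(3/2))
(23180 + W(22))*(49842 - 42514) = (23180 + 2*22^(3/2))*(49842 - 42514) = (23180 + 2*(22*√22))*7328 = (23180 + 44*√22)*7328 = 169863040 + 322432*√22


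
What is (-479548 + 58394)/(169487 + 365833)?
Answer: -210577/267660 ≈ -0.78673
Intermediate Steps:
(-479548 + 58394)/(169487 + 365833) = -421154/535320 = -421154*1/535320 = -210577/267660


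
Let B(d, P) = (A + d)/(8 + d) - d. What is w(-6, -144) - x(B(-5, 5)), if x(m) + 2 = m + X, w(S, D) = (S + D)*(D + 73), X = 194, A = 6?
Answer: 31358/3 ≈ 10453.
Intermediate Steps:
B(d, P) = -d + (6 + d)/(8 + d) (B(d, P) = (6 + d)/(8 + d) - d = -d + (6 + d)/(8 + d))
w(S, D) = (73 + D)*(D + S) (w(S, D) = (D + S)*(73 + D) = (73 + D)*(D + S))
x(m) = 192 + m (x(m) = -2 + (m + 194) = -2 + (194 + m) = 192 + m)
w(-6, -144) - x(B(-5, 5)) = ((-144)**2 + 73*(-144) + 73*(-6) - 144*(-6)) - (192 + (6 - 1*(-5)**2 - 7*(-5))/(8 - 5)) = (20736 - 10512 - 438 + 864) - (192 + (6 - 1*25 + 35)/3) = 10650 - (192 + (6 - 25 + 35)/3) = 10650 - (192 + (1/3)*16) = 10650 - (192 + 16/3) = 10650 - 1*592/3 = 10650 - 592/3 = 31358/3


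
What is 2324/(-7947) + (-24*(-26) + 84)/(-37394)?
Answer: -46265066/148585059 ≈ -0.31137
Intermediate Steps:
2324/(-7947) + (-24*(-26) + 84)/(-37394) = 2324*(-1/7947) + (624 + 84)*(-1/37394) = -2324/7947 + 708*(-1/37394) = -2324/7947 - 354/18697 = -46265066/148585059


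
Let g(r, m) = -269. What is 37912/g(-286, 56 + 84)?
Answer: -37912/269 ≈ -140.94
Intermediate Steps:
37912/g(-286, 56 + 84) = 37912/(-269) = 37912*(-1/269) = -37912/269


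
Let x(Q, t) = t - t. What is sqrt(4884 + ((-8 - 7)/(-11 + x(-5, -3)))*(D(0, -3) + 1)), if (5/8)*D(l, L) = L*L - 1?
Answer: sqrt(593241)/11 ≈ 70.020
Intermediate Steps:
x(Q, t) = 0
D(l, L) = -8/5 + 8*L**2/5 (D(l, L) = 8*(L*L - 1)/5 = 8*(L**2 - 1)/5 = 8*(-1 + L**2)/5 = -8/5 + 8*L**2/5)
sqrt(4884 + ((-8 - 7)/(-11 + x(-5, -3)))*(D(0, -3) + 1)) = sqrt(4884 + ((-8 - 7)/(-11 + 0))*((-8/5 + (8/5)*(-3)**2) + 1)) = sqrt(4884 + (-15/(-11))*((-8/5 + (8/5)*9) + 1)) = sqrt(4884 + (-15*(-1/11))*((-8/5 + 72/5) + 1)) = sqrt(4884 + 15*(64/5 + 1)/11) = sqrt(4884 + (15/11)*(69/5)) = sqrt(4884 + 207/11) = sqrt(53931/11) = sqrt(593241)/11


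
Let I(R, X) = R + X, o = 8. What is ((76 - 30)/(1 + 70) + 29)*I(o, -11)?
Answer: -6315/71 ≈ -88.944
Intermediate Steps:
((76 - 30)/(1 + 70) + 29)*I(o, -11) = ((76 - 30)/(1 + 70) + 29)*(8 - 11) = (46/71 + 29)*(-3) = (2105/71)*(-3) = -6315/71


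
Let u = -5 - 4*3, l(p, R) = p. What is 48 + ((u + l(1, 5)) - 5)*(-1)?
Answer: 69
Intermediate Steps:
u = -17 (u = -5 - 12 = -17)
48 + ((u + l(1, 5)) - 5)*(-1) = 48 + ((-17 + 1) - 5)*(-1) = 48 + (-16 - 5)*(-1) = 48 - 21*(-1) = 48 + 21 = 69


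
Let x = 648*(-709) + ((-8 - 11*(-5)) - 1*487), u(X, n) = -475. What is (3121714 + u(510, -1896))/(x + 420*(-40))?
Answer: -3121239/476672 ≈ -6.5480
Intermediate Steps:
x = -459872 (x = -459432 + ((-8 + 55) - 487) = -459432 + (47 - 487) = -459432 - 440 = -459872)
(3121714 + u(510, -1896))/(x + 420*(-40)) = (3121714 - 475)/(-459872 + 420*(-40)) = 3121239/(-459872 - 16800) = 3121239/(-476672) = 3121239*(-1/476672) = -3121239/476672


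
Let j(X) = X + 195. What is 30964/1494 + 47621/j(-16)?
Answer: 38344165/133713 ≈ 286.76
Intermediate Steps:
j(X) = 195 + X
30964/1494 + 47621/j(-16) = 30964/1494 + 47621/(195 - 16) = 30964*(1/1494) + 47621/179 = 15482/747 + 47621*(1/179) = 15482/747 + 47621/179 = 38344165/133713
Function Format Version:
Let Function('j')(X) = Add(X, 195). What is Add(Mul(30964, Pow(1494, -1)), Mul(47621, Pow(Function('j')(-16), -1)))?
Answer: Rational(38344165, 133713) ≈ 286.76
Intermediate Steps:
Function('j')(X) = Add(195, X)
Add(Mul(30964, Pow(1494, -1)), Mul(47621, Pow(Function('j')(-16), -1))) = Add(Mul(30964, Pow(1494, -1)), Mul(47621, Pow(Add(195, -16), -1))) = Add(Mul(30964, Rational(1, 1494)), Mul(47621, Pow(179, -1))) = Add(Rational(15482, 747), Mul(47621, Rational(1, 179))) = Add(Rational(15482, 747), Rational(47621, 179)) = Rational(38344165, 133713)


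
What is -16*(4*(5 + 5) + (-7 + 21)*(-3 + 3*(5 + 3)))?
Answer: -5344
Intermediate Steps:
-16*(4*(5 + 5) + (-7 + 21)*(-3 + 3*(5 + 3))) = -16*(4*10 + 14*(-3 + 3*8)) = -16*(40 + 14*(-3 + 24)) = -16*(40 + 14*21) = -16*(40 + 294) = -16*334 = -5344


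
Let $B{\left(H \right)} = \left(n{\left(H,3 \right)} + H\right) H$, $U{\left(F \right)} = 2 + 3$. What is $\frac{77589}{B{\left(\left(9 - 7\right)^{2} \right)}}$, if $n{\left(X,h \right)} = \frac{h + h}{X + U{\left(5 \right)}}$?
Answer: $\frac{232767}{56} \approx 4156.6$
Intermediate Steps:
$U{\left(F \right)} = 5$
$n{\left(X,h \right)} = \frac{2 h}{5 + X}$ ($n{\left(X,h \right)} = \frac{h + h}{X + 5} = \frac{2 h}{5 + X}$)
$B{\left(H \right)} = H \left(H + \frac{6}{5 + H}\right)$ ($B{\left(H \right)} = \left(2 \cdot 3 \frac{1}{5 + H} + H\right) H = \left(\frac{6}{5 + H} + H\right) H = \left(H + \frac{6}{5 + H}\right) H = H \left(H + \frac{6}{5 + H}\right)$)
$\frac{77589}{B{\left(\left(9 - 7\right)^{2} \right)}} = \frac{77589}{\left(9 - 7\right)^{2} \frac{1}{5 + \left(9 - 7\right)^{2}} \left(6 + \left(9 - 7\right)^{2} \left(5 + \left(9 - 7\right)^{2}\right)\right)} = \frac{77589}{2^{2} \frac{1}{5 + 2^{2}} \left(6 + 2^{2} \left(5 + 2^{2}\right)\right)} = \frac{77589}{4 \frac{1}{5 + 4} \left(6 + 4 \left(5 + 4\right)\right)} = \frac{77589}{4 \cdot \frac{1}{9} \left(6 + 4 \cdot 9\right)} = \frac{77589}{4 \cdot \frac{1}{9} \left(6 + 36\right)} = \frac{77589}{4 \cdot \frac{1}{9} \cdot 42} = \frac{77589}{\frac{56}{3}} = 77589 \cdot \frac{3}{56} = \frac{232767}{56}$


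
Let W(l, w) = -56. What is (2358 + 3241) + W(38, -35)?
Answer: 5543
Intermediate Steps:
(2358 + 3241) + W(38, -35) = (2358 + 3241) - 56 = 5599 - 56 = 5543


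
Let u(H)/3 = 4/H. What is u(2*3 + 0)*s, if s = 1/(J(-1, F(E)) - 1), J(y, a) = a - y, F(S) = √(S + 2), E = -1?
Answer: 2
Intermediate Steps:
F(S) = √(2 + S)
s = 1 (s = 1/((√(2 - 1) - 1*(-1)) - 1) = 1/((√1 + 1) - 1) = 1/((1 + 1) - 1) = 1/(2 - 1) = 1/1 = 1)
u(H) = 12/H (u(H) = 3*(4/H) = 12/H)
u(2*3 + 0)*s = (12/(2*3 + 0))*1 = (12/(6 + 0))*1 = (12/6)*1 = (12*(⅙))*1 = 2*1 = 2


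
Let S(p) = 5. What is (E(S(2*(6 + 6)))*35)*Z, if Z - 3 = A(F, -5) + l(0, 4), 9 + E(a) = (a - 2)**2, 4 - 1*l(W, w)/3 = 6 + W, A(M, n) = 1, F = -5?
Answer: 0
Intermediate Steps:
l(W, w) = -6 - 3*W (l(W, w) = 12 - 3*(6 + W) = 12 + (-18 - 3*W) = -6 - 3*W)
E(a) = -9 + (-2 + a)**2 (E(a) = -9 + (a - 2)**2 = -9 + (-2 + a)**2)
Z = -2 (Z = 3 + (1 + (-6 - 3*0)) = 3 + (1 + (-6 + 0)) = 3 + (1 - 6) = 3 - 5 = -2)
(E(S(2*(6 + 6)))*35)*Z = ((-9 + (-2 + 5)**2)*35)*(-2) = ((-9 + 3**2)*35)*(-2) = ((-9 + 9)*35)*(-2) = (0*35)*(-2) = 0*(-2) = 0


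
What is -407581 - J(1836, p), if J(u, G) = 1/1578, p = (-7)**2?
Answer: -643162819/1578 ≈ -4.0758e+5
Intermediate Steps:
p = 49
J(u, G) = 1/1578
-407581 - J(1836, p) = -407581 - 1*1/1578 = -407581 - 1/1578 = -643162819/1578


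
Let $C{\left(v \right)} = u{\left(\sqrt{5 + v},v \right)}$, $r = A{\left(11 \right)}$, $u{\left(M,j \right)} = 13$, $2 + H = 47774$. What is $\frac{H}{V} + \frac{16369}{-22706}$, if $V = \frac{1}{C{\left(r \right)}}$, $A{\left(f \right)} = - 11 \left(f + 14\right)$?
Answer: $\frac{14101227047}{22706} \approx 6.2104 \cdot 10^{5}$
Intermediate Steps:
$H = 47772$ ($H = -2 + 47774 = 47772$)
$A{\left(f \right)} = -154 - 11 f$ ($A{\left(f \right)} = - 11 \left(14 + f\right) = -154 - 11 f$)
$r = -275$ ($r = -154 - 121 = -275$)
$C{\left(v \right)} = 13$
$V = \frac{1}{13} \approx 0.076923$
$\frac{H}{V} + \frac{16369}{-22706} = 47772 \frac{1}{\frac{1}{13}} + \frac{16369}{-22706} = 47772 \cdot 13 + 16369 \left(- \frac{1}{22706}\right) = 621036 - \frac{16369}{22706} = \frac{14101227047}{22706}$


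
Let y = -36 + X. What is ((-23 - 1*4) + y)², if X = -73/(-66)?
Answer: 16687225/4356 ≈ 3830.9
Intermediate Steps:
X = 73/66 (X = -73*(-1/66) = 73/66 ≈ 1.1061)
y = -2303/66 (y = -36 + 73/66 = -2303/66 ≈ -34.894)
((-23 - 1*4) + y)² = ((-23 - 1*4) - 2303/66)² = ((-23 - 4) - 2303/66)² = (-27 - 2303/66)² = (-4085/66)² = 16687225/4356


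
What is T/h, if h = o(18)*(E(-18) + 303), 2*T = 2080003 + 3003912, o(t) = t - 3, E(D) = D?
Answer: 1016783/1710 ≈ 594.61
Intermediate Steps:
o(t) = -3 + t
T = 5083915/2 (T = (2080003 + 3003912)/2 = (1/2)*5083915 = 5083915/2 ≈ 2.5420e+6)
h = 4275 (h = (-3 + 18)*(-18 + 303) = 15*285 = 4275)
T/h = (5083915/2)/4275 = (5083915/2)*(1/4275) = 1016783/1710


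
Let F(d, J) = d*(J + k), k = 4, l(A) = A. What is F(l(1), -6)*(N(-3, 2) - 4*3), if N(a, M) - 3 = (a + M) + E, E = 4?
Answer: 12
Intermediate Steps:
N(a, M) = 7 + M + a (N(a, M) = 3 + ((a + M) + 4) = 3 + ((M + a) + 4) = 3 + (4 + M + a) = 7 + M + a)
F(d, J) = d*(4 + J) (F(d, J) = d*(J + 4) = d*(4 + J))
F(l(1), -6)*(N(-3, 2) - 4*3) = (1*(4 - 6))*((7 + 2 - 3) - 4*3) = (1*(-2))*(6 - 12) = -2*(-6) = 12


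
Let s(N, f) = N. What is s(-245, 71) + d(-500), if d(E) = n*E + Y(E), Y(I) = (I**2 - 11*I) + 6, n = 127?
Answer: 191761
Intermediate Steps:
Y(I) = 6 + I**2 - 11*I
d(E) = 6 + E**2 + 116*E (d(E) = 127*E + (6 + E**2 - 11*E) = 6 + E**2 + 116*E)
s(-245, 71) + d(-500) = -245 + (6 + (-500)**2 + 116*(-500)) = -245 + (6 + 250000 - 58000) = -245 + 192006 = 191761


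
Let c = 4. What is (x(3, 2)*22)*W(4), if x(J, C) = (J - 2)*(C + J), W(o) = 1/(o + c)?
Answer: 55/4 ≈ 13.750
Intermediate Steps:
W(o) = 1/(4 + o) (W(o) = 1/(o + 4) = 1/(4 + o))
x(J, C) = (-2 + J)*(C + J)
(x(3, 2)*22)*W(4) = ((3² - 2*2 - 2*3 + 2*3)*22)/(4 + 4) = ((9 - 4 - 6 + 6)*22)/8 = (5*22)*(⅛) = 110*(⅛) = 55/4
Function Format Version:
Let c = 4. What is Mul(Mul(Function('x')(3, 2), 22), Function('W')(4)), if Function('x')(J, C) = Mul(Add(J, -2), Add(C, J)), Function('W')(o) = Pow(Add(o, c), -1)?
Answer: Rational(55, 4) ≈ 13.750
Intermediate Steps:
Function('W')(o) = Pow(Add(4, o), -1) (Function('W')(o) = Pow(Add(o, 4), -1) = Pow(Add(4, o), -1))
Function('x')(J, C) = Mul(Add(-2, J), Add(C, J))
Mul(Mul(Function('x')(3, 2), 22), Function('W')(4)) = Mul(Mul(Add(Pow(3, 2), Mul(-2, 2), Mul(-2, 3), Mul(2, 3)), 22), Pow(Add(4, 4), -1)) = Mul(Mul(Add(9, -4, -6, 6), 22), Pow(8, -1)) = Mul(Mul(5, 22), Rational(1, 8)) = Mul(110, Rational(1, 8)) = Rational(55, 4)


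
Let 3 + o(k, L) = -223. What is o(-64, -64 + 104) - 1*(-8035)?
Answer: 7809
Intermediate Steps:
o(k, L) = -226 (o(k, L) = -3 - 223 = -226)
o(-64, -64 + 104) - 1*(-8035) = -226 - 1*(-8035) = -226 + 8035 = 7809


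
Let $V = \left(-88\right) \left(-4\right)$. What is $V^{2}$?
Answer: $123904$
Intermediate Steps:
$V = 352$
$V^{2} = 352^{2} = 123904$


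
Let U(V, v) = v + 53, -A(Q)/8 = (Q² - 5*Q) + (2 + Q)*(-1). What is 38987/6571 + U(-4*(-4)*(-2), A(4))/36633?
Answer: 1429084714/240715443 ≈ 5.9368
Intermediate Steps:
A(Q) = 16 - 8*Q² + 48*Q (A(Q) = -8*((Q² - 5*Q) + (2 + Q)*(-1)) = -8*((Q² - 5*Q) + (-2 - Q)) = -8*(-2 + Q² - 6*Q) = 16 - 8*Q² + 48*Q)
U(V, v) = 53 + v
38987/6571 + U(-4*(-4)*(-2), A(4))/36633 = 38987/6571 + (53 + (16 - 8*4² + 48*4))/36633 = 38987*(1/6571) + (53 + (16 - 8*16 + 192))*(1/36633) = 38987/6571 + (53 + (16 - 128 + 192))*(1/36633) = 38987/6571 + (53 + 80)*(1/36633) = 38987/6571 + 133*(1/36633) = 38987/6571 + 133/36633 = 1429084714/240715443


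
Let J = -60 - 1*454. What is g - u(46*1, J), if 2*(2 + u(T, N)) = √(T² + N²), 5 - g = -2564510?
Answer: 2564517 - √66578 ≈ 2.5643e+6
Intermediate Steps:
g = 2564515 (g = 5 - 1*(-2564510) = 5 + 2564510 = 2564515)
J = -514 (J = -60 - 454 = -514)
u(T, N) = -2 + √(N² + T²)/2 (u(T, N) = -2 + √(T² + N²)/2 = -2 + √(N² + T²)/2)
g - u(46*1, J) = 2564515 - (-2 + √((-514)² + (46*1)²)/2) = 2564515 - (-2 + √(264196 + 46²)/2) = 2564515 - (-2 + √(264196 + 2116)/2) = 2564515 - (-2 + √266312/2) = 2564515 - (-2 + (2*√66578)/2) = 2564515 - (-2 + √66578) = 2564515 + (2 - √66578) = 2564517 - √66578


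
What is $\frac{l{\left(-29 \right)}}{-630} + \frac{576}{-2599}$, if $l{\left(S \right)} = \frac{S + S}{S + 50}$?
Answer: $- \frac{3734869}{17192385} \approx -0.21724$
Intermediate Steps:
$l{\left(S \right)} = \frac{2 S}{50 + S}$
$\frac{l{\left(-29 \right)}}{-630} + \frac{576}{-2599} = \frac{2 \left(-29\right) \frac{1}{50 - 29}}{-630} + \frac{576}{-2599} = 2 \left(-29\right) \frac{1}{21} \left(- \frac{1}{630}\right) + 576 \left(- \frac{1}{2599}\right) = 2 \left(-29\right) \frac{1}{21} \left(- \frac{1}{630}\right) - \frac{576}{2599} = \left(- \frac{58}{21}\right) \left(- \frac{1}{630}\right) - \frac{576}{2599} = \frac{29}{6615} - \frac{576}{2599} = - \frac{3734869}{17192385}$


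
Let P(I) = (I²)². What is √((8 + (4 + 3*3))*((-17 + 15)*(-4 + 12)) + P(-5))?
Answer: 17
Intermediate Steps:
P(I) = I⁴
√((8 + (4 + 3*3))*((-17 + 15)*(-4 + 12)) + P(-5)) = √((8 + (4 + 3*3))*((-17 + 15)*(-4 + 12)) + (-5)⁴) = √((8 + (4 + 9))*(-2*8) + 625) = √((8 + 13)*(-16) + 625) = √(21*(-16) + 625) = √(-336 + 625) = √289 = 17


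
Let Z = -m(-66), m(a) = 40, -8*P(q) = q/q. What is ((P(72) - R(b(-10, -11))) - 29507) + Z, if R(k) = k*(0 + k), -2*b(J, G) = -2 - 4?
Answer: -236449/8 ≈ -29556.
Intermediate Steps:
b(J, G) = 3 (b(J, G) = -(-2 - 4)/2 = -½*(-6) = 3)
P(q) = -⅛ (P(q) = -q/(8*q) = -⅛*1 = -⅛)
R(k) = k² (R(k) = k*k = k²)
Z = -40 (Z = -1*40 = -40)
((P(72) - R(b(-10, -11))) - 29507) + Z = ((-⅛ - 1*3²) - 29507) - 40 = ((-⅛ - 1*9) - 29507) - 40 = ((-⅛ - 9) - 29507) - 40 = (-73/8 - 29507) - 40 = -236129/8 - 40 = -236449/8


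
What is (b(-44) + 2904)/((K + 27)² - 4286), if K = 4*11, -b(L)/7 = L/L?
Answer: 2897/755 ≈ 3.8371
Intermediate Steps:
b(L) = -7 (b(L) = -7*L/L = -7*1 = -7)
K = 44
(b(-44) + 2904)/((K + 27)² - 4286) = (-7 + 2904)/((44 + 27)² - 4286) = 2897/(71² - 4286) = 2897/(5041 - 4286) = 2897/755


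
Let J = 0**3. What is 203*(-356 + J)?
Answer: -72268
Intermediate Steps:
J = 0
203*(-356 + J) = 203*(-356 + 0) = 203*(-356) = -72268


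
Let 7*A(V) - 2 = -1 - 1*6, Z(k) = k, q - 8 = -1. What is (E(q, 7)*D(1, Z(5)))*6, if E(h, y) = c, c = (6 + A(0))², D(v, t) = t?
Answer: 41070/49 ≈ 838.16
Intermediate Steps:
q = 7 (q = 8 - 1 = 7)
A(V) = -5/7 (A(V) = 2/7 + (-1 - 1*6)/7 = 2/7 + (-1 - 6)/7 = 2/7 + (⅐)*(-7) = 2/7 - 1 = -5/7)
c = 1369/49 (c = (6 - 5/7)² = (37/7)² = 1369/49 ≈ 27.939)
E(h, y) = 1369/49
(E(q, 7)*D(1, Z(5)))*6 = ((1369/49)*5)*6 = (6845/49)*6 = 41070/49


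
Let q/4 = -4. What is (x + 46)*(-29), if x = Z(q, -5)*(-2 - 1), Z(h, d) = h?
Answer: -2726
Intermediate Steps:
q = -16 (q = 4*(-4) = -16)
x = 48 (x = -16*(-2 - 1) = -16*(-3) = 48)
(x + 46)*(-29) = (48 + 46)*(-29) = 94*(-29) = -2726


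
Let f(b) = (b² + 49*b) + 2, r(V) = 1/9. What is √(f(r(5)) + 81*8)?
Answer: 2*√13273/9 ≈ 25.602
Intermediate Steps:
r(V) = ⅑
f(b) = 2 + b² + 49*b
√(f(r(5)) + 81*8) = √((2 + (⅑)² + 49*(⅑)) + 81*8) = √((2 + 1/81 + 49/9) + 648) = √(604/81 + 648) = √(53092/81) = 2*√13273/9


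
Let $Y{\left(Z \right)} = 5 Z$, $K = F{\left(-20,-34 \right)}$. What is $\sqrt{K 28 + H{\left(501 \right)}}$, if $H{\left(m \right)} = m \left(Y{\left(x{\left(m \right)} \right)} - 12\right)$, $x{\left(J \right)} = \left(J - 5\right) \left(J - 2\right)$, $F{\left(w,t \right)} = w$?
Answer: $2 \sqrt{154997737} \approx 24900.0$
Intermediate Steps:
$K = -20$
$x{\left(J \right)} = \left(-5 + J\right) \left(-2 + J\right)$
$H{\left(m \right)} = m \left(38 - 35 m + 5 m^{2}\right)$ ($H{\left(m \right)} = m \left(5 \left(10 + m^{2} - 7 m\right) - 12\right) = m \left(\left(50 - 35 m + 5 m^{2}\right) - 12\right) = m \left(38 - 35 m + 5 m^{2}\right)$)
$\sqrt{K 28 + H{\left(501 \right)}} = \sqrt{\left(-20\right) 28 + 501 \left(38 - 17535 + 5 \cdot 501^{2}\right)} = \sqrt{-560 + 501 \left(38 - 17535 + 5 \cdot 251001\right)} = \sqrt{-560 + 501 \left(38 - 17535 + 1255005\right)} = \sqrt{-560 + 501 \cdot 1237508} = \sqrt{-560 + 619991508} = \sqrt{619990948} = 2 \sqrt{154997737}$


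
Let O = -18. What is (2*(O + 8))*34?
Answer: -680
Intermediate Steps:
(2*(O + 8))*34 = (2*(-18 + 8))*34 = (2*(-10))*34 = -20*34 = -680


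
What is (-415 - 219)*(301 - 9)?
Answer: -185128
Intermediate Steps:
(-415 - 219)*(301 - 9) = -634*292 = -185128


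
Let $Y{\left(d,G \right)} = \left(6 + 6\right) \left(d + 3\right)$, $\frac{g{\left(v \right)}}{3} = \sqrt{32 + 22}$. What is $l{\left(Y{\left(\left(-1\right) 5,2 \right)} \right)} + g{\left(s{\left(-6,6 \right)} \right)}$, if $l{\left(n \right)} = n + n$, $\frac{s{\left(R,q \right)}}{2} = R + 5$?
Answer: $-48 + 9 \sqrt{6} \approx -25.955$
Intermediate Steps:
$s{\left(R,q \right)} = 10 + 2 R$ ($s{\left(R,q \right)} = 2 \left(R + 5\right) = 2 \left(5 + R\right) = 10 + 2 R$)
$g{\left(v \right)} = 9 \sqrt{6}$ ($g{\left(v \right)} = 3 \sqrt{32 + 22} = 3 \sqrt{54} = 3 \cdot 3 \sqrt{6} = 9 \sqrt{6}$)
$Y{\left(d,G \right)} = 36 + 12 d$ ($Y{\left(d,G \right)} = 12 \left(3 + d\right) = 36 + 12 d$)
$l{\left(n \right)} = 2 n$
$l{\left(Y{\left(\left(-1\right) 5,2 \right)} \right)} + g{\left(s{\left(-6,6 \right)} \right)} = 2 \left(36 + 12 \left(\left(-1\right) 5\right)\right) + 9 \sqrt{6} = 2 \left(36 + 12 \left(-5\right)\right) + 9 \sqrt{6} = 2 \left(36 - 60\right) + 9 \sqrt{6} = 2 \left(-24\right) + 9 \sqrt{6} = -48 + 9 \sqrt{6}$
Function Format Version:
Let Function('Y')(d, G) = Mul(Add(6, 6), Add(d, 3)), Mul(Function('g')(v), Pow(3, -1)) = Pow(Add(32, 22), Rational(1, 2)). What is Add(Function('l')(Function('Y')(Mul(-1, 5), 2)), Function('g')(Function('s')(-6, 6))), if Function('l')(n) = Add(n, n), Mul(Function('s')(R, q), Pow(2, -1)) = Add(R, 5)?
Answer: Add(-48, Mul(9, Pow(6, Rational(1, 2)))) ≈ -25.955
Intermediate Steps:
Function('s')(R, q) = Add(10, Mul(2, R)) (Function('s')(R, q) = Mul(2, Add(R, 5)) = Mul(2, Add(5, R)) = Add(10, Mul(2, R)))
Function('g')(v) = Mul(9, Pow(6, Rational(1, 2))) (Function('g')(v) = Mul(3, Pow(Add(32, 22), Rational(1, 2))) = Mul(3, Pow(54, Rational(1, 2))) = Mul(3, Mul(3, Pow(6, Rational(1, 2)))) = Mul(9, Pow(6, Rational(1, 2))))
Function('Y')(d, G) = Add(36, Mul(12, d)) (Function('Y')(d, G) = Mul(12, Add(3, d)) = Add(36, Mul(12, d)))
Function('l')(n) = Mul(2, n)
Add(Function('l')(Function('Y')(Mul(-1, 5), 2)), Function('g')(Function('s')(-6, 6))) = Add(Mul(2, Add(36, Mul(12, Mul(-1, 5)))), Mul(9, Pow(6, Rational(1, 2)))) = Add(Mul(2, Add(36, Mul(12, -5))), Mul(9, Pow(6, Rational(1, 2)))) = Add(Mul(2, Add(36, -60)), Mul(9, Pow(6, Rational(1, 2)))) = Add(Mul(2, -24), Mul(9, Pow(6, Rational(1, 2)))) = Add(-48, Mul(9, Pow(6, Rational(1, 2))))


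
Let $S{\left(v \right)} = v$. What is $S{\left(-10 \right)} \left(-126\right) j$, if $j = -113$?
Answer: $-142380$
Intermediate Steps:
$S{\left(-10 \right)} \left(-126\right) j = \left(-10\right) \left(-126\right) \left(-113\right) = 1260 \left(-113\right) = -142380$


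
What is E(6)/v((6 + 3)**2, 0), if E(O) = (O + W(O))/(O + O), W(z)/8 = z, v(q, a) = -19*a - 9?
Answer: -1/2 ≈ -0.50000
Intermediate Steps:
v(q, a) = -9 - 19*a
W(z) = 8*z
E(O) = 9/2 (E(O) = (O + 8*O)/(O + O) = (9*O)/((2*O)) = (9*O)*(1/(2*O)) = 9/2)
E(6)/v((6 + 3)**2, 0) = 9/(2*(-9 - 19*0)) = 9/(2*(-9 + 0)) = (9/2)/(-9) = (9/2)*(-1/9) = -1/2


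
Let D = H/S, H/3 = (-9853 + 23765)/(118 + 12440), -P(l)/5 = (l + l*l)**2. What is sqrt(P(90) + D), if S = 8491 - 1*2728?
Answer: 4*I*sqrt(3049674729227213102106)/12061959 ≈ 18313.0*I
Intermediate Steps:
P(l) = -5*(l + l**2)**2 (P(l) = -5*(l + l*l)**2 = -5*(l + l**2)**2)
H = 6956/2093 (H = 3*((-9853 + 23765)/(118 + 12440)) = 3*(13912/12558) = 3*(13912*(1/12558)) = 3*(6956/6279) = 6956/2093 ≈ 3.3235)
S = 5763 (S = 8491 - 2728 = 5763)
D = 6956/12061959 (D = (6956/2093)/5763 = (6956/2093)*(1/5763) = 6956/12061959 ≈ 0.00057669)
sqrt(P(90) + D) = sqrt(-5*90**2*(1 + 90)**2 + 6956/12061959) = sqrt(-5*8100*91**2 + 6956/12061959) = sqrt(-5*8100*8281 + 6956/12061959) = sqrt(-335380500 + 6956/12061959) = sqrt(-4045345840392544/12061959) = 4*I*sqrt(3049674729227213102106)/12061959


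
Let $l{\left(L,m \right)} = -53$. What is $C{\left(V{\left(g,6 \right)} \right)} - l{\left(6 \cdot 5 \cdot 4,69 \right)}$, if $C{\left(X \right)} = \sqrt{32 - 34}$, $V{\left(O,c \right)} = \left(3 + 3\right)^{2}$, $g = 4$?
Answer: $53 + i \sqrt{2} \approx 53.0 + 1.4142 i$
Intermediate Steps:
$V{\left(O,c \right)} = 36$ ($V{\left(O,c \right)} = 6^{2} = 36$)
$C{\left(X \right)} = i \sqrt{2}$ ($C{\left(X \right)} = \sqrt{-2} = i \sqrt{2}$)
$C{\left(V{\left(g,6 \right)} \right)} - l{\left(6 \cdot 5 \cdot 4,69 \right)} = i \sqrt{2} - -53 = i \sqrt{2} + 53 = 53 + i \sqrt{2}$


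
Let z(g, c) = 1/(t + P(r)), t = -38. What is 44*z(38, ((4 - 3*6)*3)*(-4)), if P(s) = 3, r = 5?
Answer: -44/35 ≈ -1.2571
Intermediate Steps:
z(g, c) = -1/35 (z(g, c) = 1/(-38 + 3) = 1/(-35) = -1/35)
44*z(38, ((4 - 3*6)*3)*(-4)) = 44*(-1/35) = -44/35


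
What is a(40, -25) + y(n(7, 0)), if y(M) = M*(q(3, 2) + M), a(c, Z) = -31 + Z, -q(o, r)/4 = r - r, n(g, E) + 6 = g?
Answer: -55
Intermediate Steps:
n(g, E) = -6 + g
q(o, r) = 0 (q(o, r) = -4*(r - r) = -4*0 = 0)
y(M) = M**2 (y(M) = M*(0 + M) = M*M = M**2)
a(40, -25) + y(n(7, 0)) = (-31 - 25) + (-6 + 7)**2 = -56 + 1**2 = -56 + 1 = -55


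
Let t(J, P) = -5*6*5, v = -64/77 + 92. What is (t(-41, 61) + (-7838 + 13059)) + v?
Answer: 397487/77 ≈ 5162.2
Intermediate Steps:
v = 7020/77 (v = -64/77 + 92 = 7020/77 ≈ 91.169)
t(J, P) = -150 (t(J, P) = -30*5 = -150)
(t(-41, 61) + (-7838 + 13059)) + v = (-150 + (-7838 + 13059)) + 7020/77 = (-150 + 5221) + 7020/77 = 5071 + 7020/77 = 397487/77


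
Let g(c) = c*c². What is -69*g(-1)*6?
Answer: 414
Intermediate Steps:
g(c) = c³
-69*g(-1)*6 = -69*(-1)³*6 = -69*(-1)*6 = 69*6 = 414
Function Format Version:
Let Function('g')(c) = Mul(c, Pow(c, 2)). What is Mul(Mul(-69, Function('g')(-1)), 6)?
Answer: 414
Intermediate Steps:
Function('g')(c) = Pow(c, 3)
Mul(Mul(-69, Function('g')(-1)), 6) = Mul(Mul(-69, Pow(-1, 3)), 6) = Mul(Mul(-69, -1), 6) = Mul(69, 6) = 414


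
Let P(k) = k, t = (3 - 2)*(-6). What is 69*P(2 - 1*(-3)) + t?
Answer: 339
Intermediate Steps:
t = -6 (t = 1*(-6) = -6)
69*P(2 - 1*(-3)) + t = 69*(2 - 1*(-3)) - 6 = 69*(2 + 3) - 6 = 69*5 - 6 = 345 - 6 = 339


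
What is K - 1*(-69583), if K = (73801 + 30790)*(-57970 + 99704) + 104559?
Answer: 4365174936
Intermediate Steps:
K = 4365105353 (K = 104591*41734 + 104559 = 4365000794 + 104559 = 4365105353)
K - 1*(-69583) = 4365105353 - 1*(-69583) = 4365105353 + 69583 = 4365174936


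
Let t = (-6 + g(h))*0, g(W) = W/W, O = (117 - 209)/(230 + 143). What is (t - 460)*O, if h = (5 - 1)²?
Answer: 42320/373 ≈ 113.46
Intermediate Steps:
h = 16 (h = 4² = 16)
O = -92/373 ≈ -0.24665
g(W) = 1
t = 0 (t = (-6 + 1)*0 = -5*0 = 0)
(t - 460)*O = (0 - 460)*(-92/373) = -460*(-92/373) = 42320/373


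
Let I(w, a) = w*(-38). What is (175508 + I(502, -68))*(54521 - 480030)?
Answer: -66563223888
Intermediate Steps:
I(w, a) = -38*w
(175508 + I(502, -68))*(54521 - 480030) = (175508 - 38*502)*(54521 - 480030) = (175508 - 19076)*(-425509) = 156432*(-425509) = -66563223888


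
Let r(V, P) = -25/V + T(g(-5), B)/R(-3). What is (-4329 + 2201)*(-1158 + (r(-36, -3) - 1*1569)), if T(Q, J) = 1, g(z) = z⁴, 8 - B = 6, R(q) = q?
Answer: 52220588/9 ≈ 5.8023e+6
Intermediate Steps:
B = 2 (B = 8 - 1*6 = 8 - 6 = 2)
r(V, P) = -⅓ - 25/V (r(V, P) = -25/V + 1/(-3) = -25/V + 1*(-⅓) = -25/V - ⅓ = -⅓ - 25/V)
(-4329 + 2201)*(-1158 + (r(-36, -3) - 1*1569)) = (-4329 + 2201)*(-1158 + ((⅓)*(-75 - 1*(-36))/(-36) - 1*1569)) = -2128*(-1158 + ((⅓)*(-1/36)*(-75 + 36) - 1569)) = -2128*(-1158 + ((⅓)*(-1/36)*(-39) - 1569)) = -2128*(-1158 + (13/36 - 1569)) = -2128*(-1158 - 56471/36) = -2128*(-98159/36) = 52220588/9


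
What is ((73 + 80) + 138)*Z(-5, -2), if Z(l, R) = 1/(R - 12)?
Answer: -291/14 ≈ -20.786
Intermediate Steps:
Z(l, R) = 1/(-12 + R)
((73 + 80) + 138)*Z(-5, -2) = ((73 + 80) + 138)/(-12 - 2) = (153 + 138)/(-14) = 291*(-1/14) = -291/14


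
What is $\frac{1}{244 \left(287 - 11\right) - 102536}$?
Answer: $- \frac{1}{35192} \approx -2.8416 \cdot 10^{-5}$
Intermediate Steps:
$\frac{1}{244 \left(287 - 11\right) - 102536} = \frac{1}{244 \cdot 276 - 102536} = \frac{1}{67344 - 102536} = \frac{1}{-35192} = - \frac{1}{35192}$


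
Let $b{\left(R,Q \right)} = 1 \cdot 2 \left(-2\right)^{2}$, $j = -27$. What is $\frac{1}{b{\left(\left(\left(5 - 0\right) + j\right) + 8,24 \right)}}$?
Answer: $\frac{1}{8} \approx 0.125$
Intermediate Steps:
$b{\left(R,Q \right)} = 8$ ($b{\left(R,Q \right)} = 2 \cdot 4 = 8$)
$\frac{1}{b{\left(\left(\left(5 - 0\right) + j\right) + 8,24 \right)}} = \frac{1}{8}$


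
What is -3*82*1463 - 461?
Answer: -360359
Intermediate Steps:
-3*82*1463 - 461 = -246*1463 - 461 = -359898 - 461 = -360359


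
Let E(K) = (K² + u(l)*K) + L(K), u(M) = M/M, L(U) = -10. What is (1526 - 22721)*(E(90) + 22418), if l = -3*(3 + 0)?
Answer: -648524610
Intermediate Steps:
l = -9 (l = -3*3 = -9)
u(M) = 1
E(K) = -10 + K + K² (E(K) = (K² + 1*K) - 10 = (K² + K) - 10 = (K + K²) - 10 = -10 + K + K²)
(1526 - 22721)*(E(90) + 22418) = (1526 - 22721)*((-10 + 90 + 90²) + 22418) = -21195*((-10 + 90 + 8100) + 22418) = -21195*(8180 + 22418) = -21195*30598 = -648524610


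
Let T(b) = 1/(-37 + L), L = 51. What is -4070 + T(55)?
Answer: -56979/14 ≈ -4069.9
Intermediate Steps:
T(b) = 1/14 (T(b) = 1/(-37 + 51) = 1/14)
-4070 + T(55) = -4070 + 1/14 = -56979/14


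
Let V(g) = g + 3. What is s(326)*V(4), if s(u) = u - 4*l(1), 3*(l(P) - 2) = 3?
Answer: 2198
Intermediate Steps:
V(g) = 3 + g
l(P) = 3 (l(P) = 2 + (⅓)*3 = 2 + 1 = 3)
s(u) = -12 + u (s(u) = u - 4*3 = u - 12 = -12 + u)
s(326)*V(4) = (-12 + 326)*(3 + 4) = 314*7 = 2198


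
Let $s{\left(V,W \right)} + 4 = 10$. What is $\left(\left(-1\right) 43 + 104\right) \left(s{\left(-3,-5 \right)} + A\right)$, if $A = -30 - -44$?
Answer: $1220$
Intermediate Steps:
$s{\left(V,W \right)} = 6$ ($s{\left(V,W \right)} = -4 + 10 = 6$)
$A = 14$ ($A = -30 + \left(-35 + 79\right) = -30 + 44 = 14$)
$\left(\left(-1\right) 43 + 104\right) \left(s{\left(-3,-5 \right)} + A\right) = \left(\left(-1\right) 43 + 104\right) \left(6 + 14\right) = \left(-43 + 104\right) 20 = 61 \cdot 20 = 1220$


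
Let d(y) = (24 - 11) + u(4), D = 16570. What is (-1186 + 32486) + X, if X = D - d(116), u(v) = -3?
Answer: 47860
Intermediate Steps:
d(y) = 10 (d(y) = (24 - 11) - 3 = 13 - 3 = 10)
X = 16560 (X = 16570 - 1*10 = 16570 - 10 = 16560)
(-1186 + 32486) + X = (-1186 + 32486) + 16560 = 31300 + 16560 = 47860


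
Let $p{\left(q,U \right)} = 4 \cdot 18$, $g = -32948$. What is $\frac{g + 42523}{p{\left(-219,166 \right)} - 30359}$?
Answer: $- \frac{9575}{30287} \approx -0.31614$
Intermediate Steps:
$p{\left(q,U \right)} = 72$
$\frac{g + 42523}{p{\left(-219,166 \right)} - 30359} = \frac{-32948 + 42523}{72 - 30359} = \frac{9575}{-30287} = 9575 \left(- \frac{1}{30287}\right) = - \frac{9575}{30287}$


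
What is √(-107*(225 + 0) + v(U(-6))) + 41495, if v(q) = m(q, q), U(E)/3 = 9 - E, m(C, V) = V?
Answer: 41495 + 3*I*√2670 ≈ 41495.0 + 155.02*I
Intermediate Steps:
U(E) = 27 - 3*E (U(E) = 3*(9 - E) = 27 - 3*E)
v(q) = q
√(-107*(225 + 0) + v(U(-6))) + 41495 = √(-107*(225 + 0) + (27 - 3*(-6))) + 41495 = √(-107*225 + (27 + 18)) + 41495 = √(-24075 + 45) + 41495 = √(-24030) + 41495 = 3*I*√2670 + 41495 = 41495 + 3*I*√2670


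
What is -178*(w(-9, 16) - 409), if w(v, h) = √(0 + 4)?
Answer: 72446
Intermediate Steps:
w(v, h) = 2 (w(v, h) = √4 = 2)
-178*(w(-9, 16) - 409) = -178*(2 - 409) = -178*(-407) = 72446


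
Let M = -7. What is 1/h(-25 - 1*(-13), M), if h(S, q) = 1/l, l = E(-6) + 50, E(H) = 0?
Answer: 50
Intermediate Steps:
l = 50 (l = 0 + 50 = 50)
h(S, q) = 1/50
1/h(-25 - 1*(-13), M) = 1/(1/50) = 50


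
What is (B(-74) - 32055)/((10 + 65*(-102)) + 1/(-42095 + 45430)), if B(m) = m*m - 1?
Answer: 29548100/7359233 ≈ 4.0151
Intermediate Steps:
B(m) = -1 + m**2 (B(m) = m**2 - 1 = -1 + m**2)
(B(-74) - 32055)/((10 + 65*(-102)) + 1/(-42095 + 45430)) = ((-1 + (-74)**2) - 32055)/((10 + 65*(-102)) + 1/(-42095 + 45430)) = ((-1 + 5476) - 32055)/((10 - 6630) + 1/3335) = (5475 - 32055)/(-6620 + 1/3335) = -26580/(-22077699/3335) = -26580*(-3335/22077699) = 29548100/7359233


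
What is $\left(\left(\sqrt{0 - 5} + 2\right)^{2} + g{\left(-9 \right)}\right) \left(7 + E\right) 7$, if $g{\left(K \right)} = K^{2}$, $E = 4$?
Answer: $6160 + 308 i \sqrt{5} \approx 6160.0 + 688.71 i$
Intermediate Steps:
$\left(\left(\sqrt{0 - 5} + 2\right)^{2} + g{\left(-9 \right)}\right) \left(7 + E\right) 7 = \left(\left(\sqrt{0 - 5} + 2\right)^{2} + \left(-9\right)^{2}\right) \left(7 + 4\right) 7 = \left(\left(\sqrt{-5} + 2\right)^{2} + 81\right) 11 \cdot 7 = \left(\left(i \sqrt{5} + 2\right)^{2} + 81\right) 77 = \left(\left(2 + i \sqrt{5}\right)^{2} + 81\right) 77 = \left(81 + \left(2 + i \sqrt{5}\right)^{2}\right) 77 = 6237 + 77 \left(2 + i \sqrt{5}\right)^{2}$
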